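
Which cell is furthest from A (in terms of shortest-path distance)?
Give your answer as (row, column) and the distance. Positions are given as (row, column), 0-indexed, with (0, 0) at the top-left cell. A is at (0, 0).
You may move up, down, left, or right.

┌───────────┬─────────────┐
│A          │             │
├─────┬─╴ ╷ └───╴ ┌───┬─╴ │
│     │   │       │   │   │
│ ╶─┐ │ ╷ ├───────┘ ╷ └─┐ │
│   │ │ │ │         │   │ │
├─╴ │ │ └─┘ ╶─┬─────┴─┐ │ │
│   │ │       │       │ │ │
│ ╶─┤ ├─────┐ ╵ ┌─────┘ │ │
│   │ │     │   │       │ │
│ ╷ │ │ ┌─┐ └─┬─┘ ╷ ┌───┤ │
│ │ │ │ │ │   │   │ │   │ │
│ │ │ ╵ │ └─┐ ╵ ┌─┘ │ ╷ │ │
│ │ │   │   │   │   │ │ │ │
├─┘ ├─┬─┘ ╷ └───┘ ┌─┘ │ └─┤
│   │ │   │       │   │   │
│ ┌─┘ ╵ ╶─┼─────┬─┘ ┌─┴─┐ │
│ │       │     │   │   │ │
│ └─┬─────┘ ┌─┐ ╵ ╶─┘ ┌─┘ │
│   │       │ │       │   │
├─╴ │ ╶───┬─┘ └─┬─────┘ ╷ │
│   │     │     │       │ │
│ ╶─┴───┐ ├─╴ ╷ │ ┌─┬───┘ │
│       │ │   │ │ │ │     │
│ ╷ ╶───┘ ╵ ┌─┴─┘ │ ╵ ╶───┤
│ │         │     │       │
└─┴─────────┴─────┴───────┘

Computing BFS distances from A to all cells:
Furthest cell: (12, 6)
Distance: 98 steps

Path from A to the furthest cell:

┌───────────┬─────────────┐
│A → → → ↓  │             │
├─────┬─╴ ╷ └───╴ ┌───┬─╴ │
│↓ ← ↰│↓ ↲│       │↱ ↓│   │
│ ╶─┐ │ ╷ ├───────┘ ╷ └─┐ │
│↳ ↓│↑│↓│ │↱ → → → ↑│↳ ↓│ │
├─╴ │ │ └─┘ ╶─┬─────┴─┐ │ │
│↓ ↲│↑│↳ → ↑  │       │↓│ │
│ ╶─┤ ├─────┐ ╵ ┌─────┘ │ │
│↳ ↓│↑│↓ ← ↰│   │↓ ← ← ↲│ │
│ ╷ │ │ ┌─┐ └─┬─┘ ╷ ┌───┤ │
│ │↓│↑│↓│ │↑ ↰│↓ ↲│ │↱ ↓│ │
│ │ │ ╵ │ └─┐ ╵ ┌─┘ │ ╷ │ │
│ │↓│↑ ↲│   │↑ ↲│   │↑│↓│ │
├─┘ ├─┬─┘ ╷ └───┘ ┌─┘ │ └─┤
│↓ ↲│ │   │       │↱ ↑│↳ ↓│
│ ┌─┘ ╵ ╶─┼─────┬─┘ ┌─┴─┐ │
│↓│       │↱ → ↓│↱ ↑│   │↓│
│ └─┬─────┘ ┌─┐ ╵ ╶─┘ ┌─┘ │
│↳ ↓│↱ → → ↑│ │↳ ↑    │↓ ↲│
├─╴ │ ╶───┬─┘ └─┬─────┘ ╷ │
│↓ ↲│↑ ← ↰│     │↓ ← ← ↲│ │
│ ╶─┴───┐ ├─╴ ╷ │ ┌─┬───┘ │
│↳ ↓    │↑│   │ │↓│ │     │
│ ╷ ╶───┘ ╵ ┌─┴─┘ │ ╵ ╶───┤
│ │↳ → → ↑  │B ← ↲│       │
└─┴─────────┴─────┴───────┘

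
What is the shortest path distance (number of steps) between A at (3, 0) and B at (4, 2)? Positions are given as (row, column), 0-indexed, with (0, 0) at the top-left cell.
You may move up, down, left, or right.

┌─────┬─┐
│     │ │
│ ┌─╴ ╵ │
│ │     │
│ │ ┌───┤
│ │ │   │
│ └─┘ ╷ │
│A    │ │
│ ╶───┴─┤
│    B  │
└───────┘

Finding path from (3, 0) to (4, 2):
Path: (3,0) → (4,0) → (4,1) → (4,2)
Distance: 3 steps

Solution:

┌─────┬─┐
│     │ │
│ ┌─╴ ╵ │
│ │     │
│ │ ┌───┤
│ │ │   │
│ └─┘ ╷ │
│A    │ │
│ ╶───┴─┤
│↳ → B  │
└───────┘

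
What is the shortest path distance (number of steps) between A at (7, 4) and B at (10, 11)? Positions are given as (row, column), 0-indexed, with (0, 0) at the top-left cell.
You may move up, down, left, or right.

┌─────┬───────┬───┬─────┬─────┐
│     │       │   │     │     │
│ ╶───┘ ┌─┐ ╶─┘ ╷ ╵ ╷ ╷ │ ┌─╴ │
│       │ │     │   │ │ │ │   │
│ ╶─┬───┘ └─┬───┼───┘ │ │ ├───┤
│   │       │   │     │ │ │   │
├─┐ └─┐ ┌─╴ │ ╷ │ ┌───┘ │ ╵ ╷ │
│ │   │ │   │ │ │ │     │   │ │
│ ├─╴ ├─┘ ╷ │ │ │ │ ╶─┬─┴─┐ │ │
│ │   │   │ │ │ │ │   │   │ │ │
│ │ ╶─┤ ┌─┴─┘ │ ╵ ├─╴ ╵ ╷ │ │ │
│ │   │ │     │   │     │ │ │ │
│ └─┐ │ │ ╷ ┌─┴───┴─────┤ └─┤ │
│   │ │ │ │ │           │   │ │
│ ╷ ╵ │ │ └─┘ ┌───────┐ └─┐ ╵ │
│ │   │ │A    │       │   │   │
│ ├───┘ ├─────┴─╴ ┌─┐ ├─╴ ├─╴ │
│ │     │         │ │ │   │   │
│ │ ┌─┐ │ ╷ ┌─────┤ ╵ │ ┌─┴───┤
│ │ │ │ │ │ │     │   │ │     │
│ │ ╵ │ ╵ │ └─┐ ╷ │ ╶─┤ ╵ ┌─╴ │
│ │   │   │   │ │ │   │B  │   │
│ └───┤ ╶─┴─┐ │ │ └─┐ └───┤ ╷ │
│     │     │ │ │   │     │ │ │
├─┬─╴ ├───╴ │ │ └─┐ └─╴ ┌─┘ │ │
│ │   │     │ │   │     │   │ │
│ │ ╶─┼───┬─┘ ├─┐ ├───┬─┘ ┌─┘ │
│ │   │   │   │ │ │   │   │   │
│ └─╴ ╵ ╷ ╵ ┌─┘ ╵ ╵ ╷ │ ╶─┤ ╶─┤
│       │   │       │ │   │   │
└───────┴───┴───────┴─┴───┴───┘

Finding path from (7, 4) to (10, 11):
Path: (7,4) → (7,5) → (7,6) → (6,6) → (6,7) → (6,8) → (6,9) → (6,10) → (6,11) → (7,11) → (7,12) → (8,12) → (8,11) → (9,11) → (10,11)
Distance: 14 steps

Solution:

┌─────┬───────┬───┬─────┬─────┐
│     │       │   │     │     │
│ ╶───┘ ┌─┐ ╶─┘ ╷ ╵ ╷ ╷ │ ┌─╴ │
│       │ │     │   │ │ │ │   │
│ ╶─┬───┘ └─┬───┼───┘ │ │ ├───┤
│   │       │   │     │ │ │   │
├─┐ └─┐ ┌─╴ │ ╷ │ ┌───┘ │ ╵ ╷ │
│ │   │ │   │ │ │ │     │   │ │
│ ├─╴ ├─┘ ╷ │ │ │ │ ╶─┬─┴─┐ │ │
│ │   │   │ │ │ │ │   │   │ │ │
│ │ ╶─┤ ┌─┴─┘ │ ╵ ├─╴ ╵ ╷ │ │ │
│ │   │ │     │   │     │ │ │ │
│ └─┐ │ │ ╷ ┌─┴───┴─────┤ └─┤ │
│   │ │ │ │ │↱ → → → → ↓│   │ │
│ ╷ ╵ │ │ └─┘ ┌───────┐ └─┐ ╵ │
│ │   │ │A → ↑│       │↳ ↓│   │
│ ├───┘ ├─────┴─╴ ┌─┐ ├─╴ ├─╴ │
│ │     │         │ │ │↓ ↲│   │
│ │ ┌─┐ │ ╷ ┌─────┤ ╵ │ ┌─┴───┤
│ │ │ │ │ │ │     │   │↓│     │
│ │ ╵ │ ╵ │ └─┐ ╷ │ ╶─┤ ╵ ┌─╴ │
│ │   │   │   │ │ │   │B  │   │
│ └───┤ ╶─┴─┐ │ │ └─┐ └───┤ ╷ │
│     │     │ │ │   │     │ │ │
├─┬─╴ ├───╴ │ │ └─┐ └─╴ ┌─┘ │ │
│ │   │     │ │   │     │   │ │
│ │ ╶─┼───┬─┘ ├─┐ ├───┬─┘ ┌─┘ │
│ │   │   │   │ │ │   │   │   │
│ └─╴ ╵ ╷ ╵ ┌─┘ ╵ ╵ ╷ │ ╶─┤ ╶─┤
│       │   │       │ │   │   │
└───────┴───┴───────┴─┴───┴───┘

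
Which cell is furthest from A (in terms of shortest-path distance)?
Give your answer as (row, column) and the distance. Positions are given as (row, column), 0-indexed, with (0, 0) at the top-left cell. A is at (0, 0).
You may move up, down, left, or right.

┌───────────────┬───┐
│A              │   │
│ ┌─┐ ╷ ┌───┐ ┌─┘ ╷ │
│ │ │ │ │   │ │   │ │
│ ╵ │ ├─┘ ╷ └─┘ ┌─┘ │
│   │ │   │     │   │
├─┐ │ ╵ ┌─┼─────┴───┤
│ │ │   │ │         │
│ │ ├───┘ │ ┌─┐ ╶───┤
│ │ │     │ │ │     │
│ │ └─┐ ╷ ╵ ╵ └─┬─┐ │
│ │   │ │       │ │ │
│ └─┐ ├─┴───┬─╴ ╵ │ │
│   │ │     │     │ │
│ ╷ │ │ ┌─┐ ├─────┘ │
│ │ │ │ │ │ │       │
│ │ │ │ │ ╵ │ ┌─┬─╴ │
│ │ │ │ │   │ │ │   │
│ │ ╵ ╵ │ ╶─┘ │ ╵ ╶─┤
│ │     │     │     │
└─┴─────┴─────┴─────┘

Computing BFS distances from A to all cells:
Furthest cell: (5, 8)
Distance: 43 steps

Path from A to the furthest cell:

┌───────────────┬───┐
│A              │   │
│ ┌─┐ ╷ ┌───┐ ┌─┘ ╷ │
│↓│ │ │ │   │ │   │ │
│ ╵ │ ├─┘ ╷ └─┘ ┌─┘ │
│↳ ↓│ │   │     │   │
├─┐ │ ╵ ┌─┼─────┴───┤
│ │↓│   │ │↓ ← ↰    │
│ │ ├───┘ │ ┌─┐ ╶───┤
│ │↓│     │↓│ │↑ ← ↰│
│ │ └─┐ ╷ ╵ ╵ └─┬─┐ │
│ │↳ ↓│ │  ↳ → ↓│B│↑│
│ └─┐ ├─┴───┬─╴ ╵ │ │
│   │↓│↱ → ↓│  ↳ ↑│↑│
│ ╷ │ │ ┌─┐ ├─────┘ │
│ │ │↓│↑│ │↓│↱ → → ↑│
│ │ │ │ │ ╵ │ ┌─┬─╴ │
│ │ │↓│↑│↓ ↲│↑│ │   │
│ │ ╵ ╵ │ ╶─┘ │ ╵ ╶─┤
│ │  ↳ ↑│↳ → ↑│     │
└─┴─────┴─────┴─────┘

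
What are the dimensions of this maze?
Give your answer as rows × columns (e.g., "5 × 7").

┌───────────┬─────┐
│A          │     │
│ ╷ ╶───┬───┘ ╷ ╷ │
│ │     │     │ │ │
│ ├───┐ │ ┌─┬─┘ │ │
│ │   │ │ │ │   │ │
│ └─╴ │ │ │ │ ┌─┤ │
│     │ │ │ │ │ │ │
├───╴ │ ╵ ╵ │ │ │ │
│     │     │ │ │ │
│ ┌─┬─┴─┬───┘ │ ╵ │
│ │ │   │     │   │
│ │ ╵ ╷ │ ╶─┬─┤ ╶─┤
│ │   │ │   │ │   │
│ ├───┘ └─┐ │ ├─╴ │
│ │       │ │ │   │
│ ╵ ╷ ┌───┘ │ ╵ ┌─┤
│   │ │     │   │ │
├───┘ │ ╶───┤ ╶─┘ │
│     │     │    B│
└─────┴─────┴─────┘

Counting the maze dimensions:
Rows (vertical): 10
Columns (horizontal): 9
Dimensions: 10 × 9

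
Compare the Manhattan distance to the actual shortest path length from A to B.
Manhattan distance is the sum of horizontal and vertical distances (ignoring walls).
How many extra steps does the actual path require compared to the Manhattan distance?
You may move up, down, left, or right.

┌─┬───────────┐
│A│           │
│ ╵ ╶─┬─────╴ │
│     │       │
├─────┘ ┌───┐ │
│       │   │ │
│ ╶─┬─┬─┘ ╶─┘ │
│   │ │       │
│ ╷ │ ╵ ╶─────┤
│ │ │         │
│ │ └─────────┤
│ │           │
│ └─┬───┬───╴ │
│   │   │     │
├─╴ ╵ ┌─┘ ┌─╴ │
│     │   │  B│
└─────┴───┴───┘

Manhattan distance: |7 - 0| + |6 - 0| = 13
Actual path length: 27
Extra steps: 27 - 13 = 14

Solution:

┌─┬───────────┐
│A│↱ → → → → ↓│
│ ╵ ╶─┬─────╴ │
│↳ ↑  │↓ ← ← ↲│
├─────┘ ┌───┐ │
│↓ ← ← ↲│   │ │
│ ╶─┬─┬─┘ ╶─┘ │
│↳ ↓│ │       │
│ ╷ │ ╵ ╶─────┤
│ │↓│         │
│ │ └─────────┤
│ │↳ → → → → ↓│
│ └─┬───┬───╴ │
│   │   │    ↓│
├─╴ ╵ ┌─┘ ┌─╴ │
│     │   │  B│
└─────┴───┴───┘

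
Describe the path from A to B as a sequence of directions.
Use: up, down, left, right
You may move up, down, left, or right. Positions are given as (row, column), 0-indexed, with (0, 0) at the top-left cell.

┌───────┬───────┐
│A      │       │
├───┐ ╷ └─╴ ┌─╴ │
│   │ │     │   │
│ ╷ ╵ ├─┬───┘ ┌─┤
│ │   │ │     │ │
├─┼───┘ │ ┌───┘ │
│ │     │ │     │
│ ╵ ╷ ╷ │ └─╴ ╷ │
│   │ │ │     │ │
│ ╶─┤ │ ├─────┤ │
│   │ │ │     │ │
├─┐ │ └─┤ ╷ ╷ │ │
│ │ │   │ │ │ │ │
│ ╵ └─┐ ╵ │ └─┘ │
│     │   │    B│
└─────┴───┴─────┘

Finding the path and converting it to directions:
Path through cells: (0,0) → (0,1) → (0,2) → (0,3) → (1,3) → (1,4) → (1,5) → (0,5) → (0,6) → (0,7) → (1,7) → (1,6) → (2,6) → (2,5) → (2,4) → (3,4) → (4,4) → (4,5) → (4,6) → (3,6) → (3,7) → (4,7) → (5,7) → (6,7) → (7,7)
Directions: right, right, right, down, right, right, up, right, right, down, left, down, left, left, down, down, right, right, up, right, down, down, down, down

Solution:

┌───────┬───────┐
│A → → ↓│  ↱ → ↓│
├───┐ ╷ └─╴ ┌─╴ │
│   │ │↳ → ↑│↓ ↲│
│ ╷ ╵ ├─┬───┘ ┌─┤
│ │   │ │↓ ← ↲│ │
├─┼───┘ │ ┌───┘ │
│ │     │↓│  ↱ ↓│
│ ╵ ╷ ╷ │ └─╴ ╷ │
│   │ │ │↳ → ↑│↓│
│ ╶─┤ │ ├─────┤ │
│   │ │ │     │↓│
├─┐ │ └─┤ ╷ ╷ │ │
│ │ │   │ │ │ │↓│
│ ╵ └─┐ ╵ │ └─┘ │
│     │   │    B│
└─────┴───┴─────┘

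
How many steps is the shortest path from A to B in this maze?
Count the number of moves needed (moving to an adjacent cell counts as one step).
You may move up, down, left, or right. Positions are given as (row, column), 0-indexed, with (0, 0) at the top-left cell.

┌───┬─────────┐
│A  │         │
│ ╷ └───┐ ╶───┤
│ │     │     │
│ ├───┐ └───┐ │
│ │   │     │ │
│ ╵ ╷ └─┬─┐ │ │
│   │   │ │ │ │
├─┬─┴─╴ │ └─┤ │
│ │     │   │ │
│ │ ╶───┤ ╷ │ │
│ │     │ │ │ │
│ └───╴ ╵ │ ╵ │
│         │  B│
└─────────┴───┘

Using BFS to find shortest path:
Start: (0, 0), End: (6, 6)
Path found:
(0,0) → (1,0) → (2,0) → (3,0) → (3,1) → (2,1) → (2,2) → (3,2) → (3,3) → (4,3) → (4,2) → (4,1) → (5,1) → (5,2) → (5,3) → (6,3) → (6,4) → (5,4) → (4,4) → (4,5) → (5,5) → (6,5) → (6,6)
Number of steps: 22

Solution:

┌───┬─────────┐
│A  │         │
│ ╷ └───┐ ╶───┤
│↓│     │     │
│ ├───┐ └───┐ │
│↓│↱ ↓│     │ │
│ ╵ ╷ └─┬─┐ │ │
│↳ ↑│↳ ↓│ │ │ │
├─┬─┴─╴ │ └─┤ │
│ │↓ ← ↲│↱ ↓│ │
│ │ ╶───┤ ╷ │ │
│ │↳ → ↓│↑│↓│ │
│ └───╴ ╵ │ ╵ │
│      ↳ ↑│↳ B│
└─────────┴───┘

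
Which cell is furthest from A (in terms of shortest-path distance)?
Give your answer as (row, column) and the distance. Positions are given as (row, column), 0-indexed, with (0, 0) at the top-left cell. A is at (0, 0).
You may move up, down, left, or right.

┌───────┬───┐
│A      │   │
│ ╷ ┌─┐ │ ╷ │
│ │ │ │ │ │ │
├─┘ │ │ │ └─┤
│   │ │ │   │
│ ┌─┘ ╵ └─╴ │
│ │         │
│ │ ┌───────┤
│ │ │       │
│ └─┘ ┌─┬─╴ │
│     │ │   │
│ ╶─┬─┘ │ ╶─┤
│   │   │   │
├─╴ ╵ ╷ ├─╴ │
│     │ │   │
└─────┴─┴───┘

Computing BFS distances from A to all cells:
Furthest cell: (7, 4)
Distance: 19 steps

Path from A to the furthest cell:

┌───────┬───┐
│A ↓    │   │
│ ╷ ┌─┐ │ ╷ │
│ │↓│ │ │ │ │
├─┘ │ │ │ └─┤
│↓ ↲│ │ │   │
│ ┌─┘ ╵ └─╴ │
│↓│         │
│ │ ┌───────┤
│↓│ │↱ → → ↓│
│ └─┘ ┌─┬─╴ │
│↳ → ↑│ │↓ ↲│
│ ╶─┬─┘ │ ╶─┤
│   │   │↳ ↓│
├─╴ ╵ ╷ ├─╴ │
│     │ │B ↲│
└─────┴─┴───┘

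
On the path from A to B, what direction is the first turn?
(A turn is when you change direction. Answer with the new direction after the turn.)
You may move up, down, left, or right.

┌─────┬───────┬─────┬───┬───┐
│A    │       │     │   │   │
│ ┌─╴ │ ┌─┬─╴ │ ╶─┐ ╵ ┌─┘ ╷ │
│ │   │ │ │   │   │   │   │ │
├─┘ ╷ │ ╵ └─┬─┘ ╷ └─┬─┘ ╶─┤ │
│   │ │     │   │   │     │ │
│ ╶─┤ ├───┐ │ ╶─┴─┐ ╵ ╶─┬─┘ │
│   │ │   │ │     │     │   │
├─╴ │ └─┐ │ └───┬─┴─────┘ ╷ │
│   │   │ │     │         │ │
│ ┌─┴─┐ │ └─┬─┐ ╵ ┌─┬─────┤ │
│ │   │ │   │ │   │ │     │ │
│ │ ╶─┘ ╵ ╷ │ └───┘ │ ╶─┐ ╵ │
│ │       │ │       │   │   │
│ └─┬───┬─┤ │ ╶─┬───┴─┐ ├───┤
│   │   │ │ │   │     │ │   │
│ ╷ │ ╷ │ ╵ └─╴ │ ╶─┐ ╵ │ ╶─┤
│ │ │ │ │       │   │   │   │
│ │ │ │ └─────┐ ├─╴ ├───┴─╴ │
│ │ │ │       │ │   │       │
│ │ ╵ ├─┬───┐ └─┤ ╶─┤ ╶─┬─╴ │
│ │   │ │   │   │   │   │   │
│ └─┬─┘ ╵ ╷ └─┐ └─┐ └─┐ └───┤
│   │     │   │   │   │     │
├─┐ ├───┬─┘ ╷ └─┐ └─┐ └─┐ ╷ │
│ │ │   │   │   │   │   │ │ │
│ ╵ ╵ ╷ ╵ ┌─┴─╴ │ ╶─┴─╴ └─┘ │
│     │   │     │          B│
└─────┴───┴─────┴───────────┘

Directions: right, right, down, left, down, left, down, right, down, left, down, down, down, right, down, down, down, right, up, up, up, right, down, down, right, right, right, down, right, down, right, down, down, right, right, right, right, right
First turn direction: down

Solution:

┌─────┬───────┬─────┬───┬───┐
│A → ↓│       │     │   │   │
│ ┌─╴ │ ┌─┬─╴ │ ╶─┐ ╵ ┌─┘ ╷ │
│ │↓ ↲│ │ │   │   │   │   │ │
├─┘ ╷ │ ╵ └─┬─┘ ╷ └─┬─┘ ╶─┤ │
│↓ ↲│ │     │   │   │     │ │
│ ╶─┤ ├───┐ │ ╶─┴─┐ ╵ ╶─┬─┘ │
│↳ ↓│ │   │ │     │     │   │
├─╴ │ └─┐ │ └───┬─┴─────┘ ╷ │
│↓ ↲│   │ │     │         │ │
│ ┌─┴─┐ │ └─┬─┐ ╵ ┌─┬─────┤ │
│↓│   │ │   │ │   │ │     │ │
│ │ ╶─┘ ╵ ╷ │ └───┘ │ ╶─┐ ╵ │
│↓│       │ │       │   │   │
│ └─┬───┬─┤ │ ╶─┬───┴─┐ ├───┤
│↳ ↓│↱ ↓│ │ │   │     │ │   │
│ ╷ │ ╷ │ ╵ └─╴ │ ╶─┐ ╵ │ ╶─┤
│ │↓│↑│↓│       │   │   │   │
│ │ │ │ └─────┐ ├─╴ ├───┴─╴ │
│ │↓│↑│↳ → → ↓│ │   │       │
│ │ ╵ ├─┬───┐ └─┤ ╶─┤ ╶─┬─╴ │
│ │↳ ↑│ │   │↳ ↓│   │   │   │
│ └─┬─┘ ╵ ╷ └─┐ └─┐ └─┐ └───┤
│   │     │   │↳ ↓│   │     │
├─┐ ├───┬─┘ ╷ └─┐ └─┐ └─┐ ╷ │
│ │ │   │   │   │↓  │   │ │ │
│ ╵ ╵ ╷ ╵ ┌─┴─╴ │ ╶─┴─╴ └─┘ │
│     │   │     │↳ → → → → B│
└─────┴───┴─────┴───────────┘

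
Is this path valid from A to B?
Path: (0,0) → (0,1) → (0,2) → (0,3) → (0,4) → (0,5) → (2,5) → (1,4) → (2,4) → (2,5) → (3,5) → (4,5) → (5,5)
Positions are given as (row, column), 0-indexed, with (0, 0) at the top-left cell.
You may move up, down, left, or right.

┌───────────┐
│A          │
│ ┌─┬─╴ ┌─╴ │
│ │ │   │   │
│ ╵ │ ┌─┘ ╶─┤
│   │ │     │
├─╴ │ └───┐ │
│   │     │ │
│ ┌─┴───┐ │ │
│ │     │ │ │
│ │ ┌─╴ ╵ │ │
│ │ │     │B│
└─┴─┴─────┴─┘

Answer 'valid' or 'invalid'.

Checking path validity:
Result: Invalid move at step 6: cannot move from (0, 5) to (2, 5).

invalid

Correct solution:

┌───────────┐
│A → → → → ↓│
│ ┌─┬─╴ ┌─╴ │
│ │ │   │↓ ↲│
│ ╵ │ ┌─┘ ╶─┤
│   │ │  ↳ ↓│
├─╴ │ └───┐ │
│   │     │↓│
│ ┌─┴───┐ │ │
│ │     │ │↓│
│ │ ┌─╴ ╵ │ │
│ │ │     │B│
└─┴─┴─────┴─┘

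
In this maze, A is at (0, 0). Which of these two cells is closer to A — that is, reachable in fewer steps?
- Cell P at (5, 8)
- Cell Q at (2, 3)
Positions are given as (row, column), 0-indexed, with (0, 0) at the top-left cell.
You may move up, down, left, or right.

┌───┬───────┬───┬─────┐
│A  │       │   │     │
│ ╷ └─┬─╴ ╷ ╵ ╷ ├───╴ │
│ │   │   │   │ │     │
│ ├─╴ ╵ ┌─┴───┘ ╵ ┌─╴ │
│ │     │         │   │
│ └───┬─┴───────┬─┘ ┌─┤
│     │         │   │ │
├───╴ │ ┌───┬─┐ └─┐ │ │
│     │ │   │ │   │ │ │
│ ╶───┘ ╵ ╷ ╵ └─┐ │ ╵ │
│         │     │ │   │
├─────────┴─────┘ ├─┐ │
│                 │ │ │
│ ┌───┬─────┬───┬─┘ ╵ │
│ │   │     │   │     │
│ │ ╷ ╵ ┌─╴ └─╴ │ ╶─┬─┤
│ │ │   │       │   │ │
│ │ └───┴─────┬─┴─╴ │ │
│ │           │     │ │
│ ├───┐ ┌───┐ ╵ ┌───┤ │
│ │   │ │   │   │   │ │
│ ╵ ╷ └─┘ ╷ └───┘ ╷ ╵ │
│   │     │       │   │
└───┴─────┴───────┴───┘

Shortest path A → P at (5, 8): 21 steps
Shortest path A → Q at (2, 3): 5 steps

Q is closer (5 steps vs 21 steps).

Path to P:

┌───┬───────┬───┬─────┐
│A  │       │   │     │
│ ╷ └─┬─╴ ╷ ╵ ╷ ├───╴ │
│↓│   │   │   │ │     │
│ ├─╴ ╵ ┌─┴───┘ ╵ ┌─╴ │
│↓│     │         │   │
│ └───┬─┴───────┬─┘ ┌─┤
│↳ → ↓│↱ → → → ↓│   │ │
├───╴ │ ┌───┬─┐ └─┐ │ │
│↓ ← ↲│↑│   │ │↳ ↓│ │ │
│ ╶───┘ ╵ ╷ ╵ └─┐ │ ╵ │
│↳ → → ↑  │     │P│   │
├─────────┴─────┘ ├─┐ │
│                 │ │ │
│ ┌───┬─────┬───┬─┘ ╵ │
│ │   │     │   │     │
│ │ ╷ ╵ ┌─╴ └─╴ │ ╶─┬─┤
│ │ │   │       │   │ │
│ │ └───┴─────┬─┴─╴ │ │
│ │           │     │ │
│ ├───┐ ┌───┐ ╵ ┌───┤ │
│ │   │ │   │   │   │ │
│ ╵ ╷ └─┘ ╷ └───┘ ╷ ╵ │
│   │     │       │   │
└───┴─────┴───────┴───┘

Path to Q:

┌───┬───────┬───┬─────┐
│A ↓│       │   │     │
│ ╷ └─┬─╴ ╷ ╵ ╷ ├───╴ │
│ │↳ ↓│   │   │ │     │
│ ├─╴ ╵ ┌─┴───┘ ╵ ┌─╴ │
│ │  ↳ Q│         │   │
│ └───┬─┴───────┬─┘ ┌─┤
│     │         │   │ │
├───╴ │ ┌───┬─┐ └─┐ │ │
│     │ │   │ │   │ │ │
│ ╶───┘ ╵ ╷ ╵ └─┐ │ ╵ │
│         │     │ │   │
├─────────┴─────┘ ├─┐ │
│                 │ │ │
│ ┌───┬─────┬───┬─┘ ╵ │
│ │   │     │   │     │
│ │ ╷ ╵ ┌─╴ └─╴ │ ╶─┬─┤
│ │ │   │       │   │ │
│ │ └───┴─────┬─┴─╴ │ │
│ │           │     │ │
│ ├───┐ ┌───┐ ╵ ┌───┤ │
│ │   │ │   │   │   │ │
│ ╵ ╷ └─┘ ╷ └───┘ ╷ ╵ │
│   │     │       │   │
└───┴─────┴───────┴───┘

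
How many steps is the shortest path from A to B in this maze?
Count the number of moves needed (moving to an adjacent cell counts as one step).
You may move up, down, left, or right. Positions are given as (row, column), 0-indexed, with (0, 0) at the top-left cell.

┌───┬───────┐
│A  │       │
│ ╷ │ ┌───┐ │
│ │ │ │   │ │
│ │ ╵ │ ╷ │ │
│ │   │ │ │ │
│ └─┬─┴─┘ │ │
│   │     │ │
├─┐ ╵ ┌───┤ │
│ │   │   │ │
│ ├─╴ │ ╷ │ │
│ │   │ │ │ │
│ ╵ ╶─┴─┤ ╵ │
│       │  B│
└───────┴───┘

Using BFS to find shortest path:
Start: (0, 0), End: (6, 5)
Path found:
(0,0) → (0,1) → (1,1) → (2,1) → (2,2) → (1,2) → (0,2) → (0,3) → (0,4) → (0,5) → (1,5) → (2,5) → (3,5) → (4,5) → (5,5) → (6,5)
Number of steps: 15

Solution:

┌───┬───────┐
│A ↓│↱ → → ↓│
│ ╷ │ ┌───┐ │
│ │↓│↑│   │↓│
│ │ ╵ │ ╷ │ │
│ │↳ ↑│ │ │↓│
│ └─┬─┴─┘ │ │
│   │     │↓│
├─┐ ╵ ┌───┤ │
│ │   │   │↓│
│ ├─╴ │ ╷ │ │
│ │   │ │ │↓│
│ ╵ ╶─┴─┤ ╵ │
│       │  B│
└───────┴───┘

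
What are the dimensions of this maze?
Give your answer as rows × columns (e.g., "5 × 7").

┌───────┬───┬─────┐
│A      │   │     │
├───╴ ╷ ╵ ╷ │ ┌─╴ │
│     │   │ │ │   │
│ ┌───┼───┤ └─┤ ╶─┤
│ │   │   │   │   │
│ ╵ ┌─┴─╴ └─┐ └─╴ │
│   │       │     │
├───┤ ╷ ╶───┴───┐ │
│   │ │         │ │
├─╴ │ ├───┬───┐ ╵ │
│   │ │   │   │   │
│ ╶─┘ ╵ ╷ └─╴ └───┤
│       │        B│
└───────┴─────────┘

Counting the maze dimensions:
Rows (vertical): 7
Columns (horizontal): 9
Dimensions: 7 × 9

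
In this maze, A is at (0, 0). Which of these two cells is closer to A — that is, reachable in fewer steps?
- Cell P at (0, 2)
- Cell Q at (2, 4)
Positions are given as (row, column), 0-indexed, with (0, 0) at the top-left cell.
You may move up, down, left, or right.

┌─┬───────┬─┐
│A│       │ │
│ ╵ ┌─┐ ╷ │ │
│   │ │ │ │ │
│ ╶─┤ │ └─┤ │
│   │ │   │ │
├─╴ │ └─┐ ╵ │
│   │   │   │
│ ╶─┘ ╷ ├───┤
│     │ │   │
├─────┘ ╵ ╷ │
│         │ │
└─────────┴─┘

Shortest path A → P at (0, 2): 4 steps
Shortest path A → Q at (2, 4): 8 steps

P is closer (4 steps vs 8 steps).

Path to P:

┌─┬───────┬─┐
│A│↱ P    │ │
│ ╵ ┌─┐ ╷ │ │
│↳ ↑│ │ │ │ │
│ ╶─┤ │ └─┤ │
│   │ │   │ │
├─╴ │ └─┐ ╵ │
│   │   │   │
│ ╶─┘ ╷ ├───┤
│     │ │   │
├─────┘ ╵ ╷ │
│         │ │
└─────────┴─┘

Path to Q:

┌─┬───────┬─┐
│A│↱ → ↓  │ │
│ ╵ ┌─┐ ╷ │ │
│↳ ↑│ │↓│ │ │
│ ╶─┤ │ └─┤ │
│   │ │↳ Q│ │
├─╴ │ └─┐ ╵ │
│   │   │   │
│ ╶─┘ ╷ ├───┤
│     │ │   │
├─────┘ ╵ ╷ │
│         │ │
└─────────┴─┘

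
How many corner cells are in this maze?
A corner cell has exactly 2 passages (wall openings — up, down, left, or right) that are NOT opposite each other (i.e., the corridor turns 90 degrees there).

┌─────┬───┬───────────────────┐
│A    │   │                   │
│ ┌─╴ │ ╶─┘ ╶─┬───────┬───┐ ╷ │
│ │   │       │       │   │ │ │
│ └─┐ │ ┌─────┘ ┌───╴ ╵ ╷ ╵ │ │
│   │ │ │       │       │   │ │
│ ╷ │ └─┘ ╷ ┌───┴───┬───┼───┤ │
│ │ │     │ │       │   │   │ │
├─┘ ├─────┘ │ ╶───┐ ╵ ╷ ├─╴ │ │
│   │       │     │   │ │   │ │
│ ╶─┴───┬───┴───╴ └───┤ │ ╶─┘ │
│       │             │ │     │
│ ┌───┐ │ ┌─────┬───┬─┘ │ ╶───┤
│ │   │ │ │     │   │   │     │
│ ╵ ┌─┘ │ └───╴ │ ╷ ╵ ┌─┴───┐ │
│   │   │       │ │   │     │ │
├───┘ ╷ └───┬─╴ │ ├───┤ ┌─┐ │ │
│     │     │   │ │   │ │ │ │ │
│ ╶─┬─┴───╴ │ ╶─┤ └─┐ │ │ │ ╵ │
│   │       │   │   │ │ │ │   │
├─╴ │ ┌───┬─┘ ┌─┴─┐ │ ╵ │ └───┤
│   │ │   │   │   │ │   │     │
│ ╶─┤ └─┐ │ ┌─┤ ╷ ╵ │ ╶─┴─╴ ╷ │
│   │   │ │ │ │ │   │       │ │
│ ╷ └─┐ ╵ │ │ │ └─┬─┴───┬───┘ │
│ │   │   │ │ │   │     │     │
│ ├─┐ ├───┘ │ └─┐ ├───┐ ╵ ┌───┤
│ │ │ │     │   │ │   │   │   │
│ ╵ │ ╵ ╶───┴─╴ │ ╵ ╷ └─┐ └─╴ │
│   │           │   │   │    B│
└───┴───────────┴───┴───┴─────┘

Counting corner cells (2 non-opposite passages):
Total corners: 108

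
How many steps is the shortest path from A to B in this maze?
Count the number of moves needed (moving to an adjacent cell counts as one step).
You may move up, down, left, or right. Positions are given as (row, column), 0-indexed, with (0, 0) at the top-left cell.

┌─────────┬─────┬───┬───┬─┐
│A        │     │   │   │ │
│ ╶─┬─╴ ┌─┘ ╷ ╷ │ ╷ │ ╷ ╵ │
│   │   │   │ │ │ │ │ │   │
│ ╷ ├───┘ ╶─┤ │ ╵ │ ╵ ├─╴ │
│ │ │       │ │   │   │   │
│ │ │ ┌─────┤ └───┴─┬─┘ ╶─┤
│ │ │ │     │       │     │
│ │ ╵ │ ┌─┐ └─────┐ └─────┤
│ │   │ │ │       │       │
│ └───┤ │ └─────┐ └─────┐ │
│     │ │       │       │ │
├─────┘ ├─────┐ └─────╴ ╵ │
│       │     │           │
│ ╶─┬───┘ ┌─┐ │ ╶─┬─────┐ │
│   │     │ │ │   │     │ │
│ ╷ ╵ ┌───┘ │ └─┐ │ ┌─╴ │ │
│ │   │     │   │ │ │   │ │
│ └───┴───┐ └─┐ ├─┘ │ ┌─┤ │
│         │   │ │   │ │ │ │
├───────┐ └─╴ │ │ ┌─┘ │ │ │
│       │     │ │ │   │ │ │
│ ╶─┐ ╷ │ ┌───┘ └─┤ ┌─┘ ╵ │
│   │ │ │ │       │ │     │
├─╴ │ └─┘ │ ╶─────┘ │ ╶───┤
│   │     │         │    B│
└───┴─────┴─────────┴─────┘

Using BFS to find shortest path:
Start: (0, 0), End: (12, 12)
Path found:
(0,0) → (1,0) → (1,1) → (2,1) → (3,1) → (4,1) → (4,2) → (3,2) → (2,2) → (2,3) → (2,4) → (1,4) → (1,5) → (0,5) → (0,6) → (1,6) → (2,6) → (3,6) → (3,7) → (3,8) → (3,9) → (4,9) → (4,10) → (4,11) → (4,12) → (5,12) → (6,12) → (7,12) → (8,12) → (9,12) → (10,12) → (11,12) → (11,11) → (11,10) → (12,10) → (12,11) → (12,12)
Number of steps: 36

Solution:

┌─────────┬─────┬───┬───┬─┐
│A        │↱ ↓  │   │   │ │
│ ╶─┬─╴ ┌─┘ ╷ ╷ │ ╷ │ ╷ ╵ │
│↳ ↓│   │↱ ↑│↓│ │ │ │ │   │
│ ╷ ├───┘ ╶─┤ │ ╵ │ ╵ ├─╴ │
│ │↓│↱ → ↑  │↓│   │   │   │
│ │ │ ┌─────┤ └───┴─┬─┘ ╶─┤
│ │↓│↑│     │↳ → → ↓│     │
│ │ ╵ │ ┌─┐ └─────┐ └─────┤
│ │↳ ↑│ │ │       │↳ → → ↓│
│ └───┤ │ └─────┐ └─────┐ │
│     │ │       │       │↓│
├─────┘ ├─────┐ └─────╴ ╵ │
│       │     │          ↓│
│ ╶─┬───┘ ┌─┐ │ ╶─┬─────┐ │
│   │     │ │ │   │     │↓│
│ ╷ ╵ ┌───┘ │ └─┐ │ ┌─╴ │ │
│ │   │     │   │ │ │   │↓│
│ └───┴───┐ └─┐ ├─┘ │ ┌─┤ │
│         │   │ │   │ │ │↓│
├───────┐ └─╴ │ │ ┌─┘ │ │ │
│       │     │ │ │   │ │↓│
│ ╶─┐ ╷ │ ┌───┘ └─┤ ┌─┘ ╵ │
│   │ │ │ │       │ │↓ ← ↲│
├─╴ │ └─┘ │ ╶─────┘ │ ╶───┤
│   │     │         │↳ → B│
└───┴─────┴─────────┴─────┘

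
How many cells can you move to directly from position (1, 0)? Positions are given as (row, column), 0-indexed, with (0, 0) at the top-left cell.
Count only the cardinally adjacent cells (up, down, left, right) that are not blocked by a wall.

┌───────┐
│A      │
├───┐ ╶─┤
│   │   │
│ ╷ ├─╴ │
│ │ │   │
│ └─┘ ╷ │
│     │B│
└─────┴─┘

Checking passable neighbors of (1, 0):
Neighbors: (2, 0), (1, 1)
Count: 2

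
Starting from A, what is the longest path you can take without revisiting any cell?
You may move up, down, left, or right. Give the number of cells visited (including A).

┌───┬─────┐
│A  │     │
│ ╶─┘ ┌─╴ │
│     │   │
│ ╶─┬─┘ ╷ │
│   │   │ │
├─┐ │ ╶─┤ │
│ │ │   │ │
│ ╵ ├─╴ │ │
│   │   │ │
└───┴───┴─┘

Finding longest simple path using DFS:
Start: (0, 0)
Longest path visits 15 cells
Path: A → down → right → right → up → right → right → down → left → down → left → down → right → down → left

Solution:

┌───┬─────┐
│A  │↱ → ↓│
│ ╶─┘ ┌─╴ │
│↳ → ↑│↓ ↲│
│ ╶─┬─┘ ╷ │
│   │↓ ↲│ │
├─┐ │ ╶─┤ │
│ │ │↳ ↓│ │
│ ╵ ├─╴ │ │
│   │B ↲│ │
└───┴───┴─┘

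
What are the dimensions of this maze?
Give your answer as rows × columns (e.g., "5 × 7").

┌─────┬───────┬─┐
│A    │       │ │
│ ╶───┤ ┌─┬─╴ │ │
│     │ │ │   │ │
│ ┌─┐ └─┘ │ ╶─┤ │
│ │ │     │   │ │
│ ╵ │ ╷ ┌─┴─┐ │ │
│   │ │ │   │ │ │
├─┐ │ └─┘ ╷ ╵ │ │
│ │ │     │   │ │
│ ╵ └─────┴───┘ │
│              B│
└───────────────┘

Counting the maze dimensions:
Rows (vertical): 6
Columns (horizontal): 8
Dimensions: 6 × 8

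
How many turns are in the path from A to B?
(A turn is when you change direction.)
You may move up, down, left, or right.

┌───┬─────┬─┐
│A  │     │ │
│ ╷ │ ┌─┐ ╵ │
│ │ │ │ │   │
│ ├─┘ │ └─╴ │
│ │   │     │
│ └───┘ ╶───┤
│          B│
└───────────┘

Directions: down, down, down, right, right, right, right, right
Number of turns: 1

Solution:

┌───┬─────┬─┐
│A  │     │ │
│ ╷ │ ┌─┐ ╵ │
│↓│ │ │ │   │
│ ├─┘ │ └─╴ │
│↓│   │     │
│ └───┘ ╶───┤
│↳ → → → → B│
└───────────┘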